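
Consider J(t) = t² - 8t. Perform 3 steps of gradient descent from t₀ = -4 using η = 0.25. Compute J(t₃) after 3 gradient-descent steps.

-15

J′(t) = 2t - 8
Step 1: J′(-4) = -16; t₁ = -4 − 0.25·(-16) = 0
Step 2: J′(0) = -8; t₂ = 0 − 0.25·(-8) = 2
Step 3: J′(2) = -4; t₃ = 2 − 0.25·(-4) = 3
J(3) = -15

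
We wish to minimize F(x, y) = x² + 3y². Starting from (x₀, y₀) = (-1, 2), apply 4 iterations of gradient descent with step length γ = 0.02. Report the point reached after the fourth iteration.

(-0.84934656, 1.19939072)

∇F = (2x, 6y)
Step 1: at (-1, 2), ∇F = (-2, 12) → (-1, 2) − 0.02·(-2, 12) = (-0.96, 1.76)
Step 2: at (-0.96, 1.76), ∇F = (-1.92, 10.56) → (-0.96, 1.76) − 0.02·(-1.92, 10.56) = (-0.9216, 1.5488)
Step 3: at (-0.9216, 1.5488), ∇F = (-1.8432, 9.2928) → (-0.9216, 1.5488) − 0.02·(-1.8432, 9.2928) = (-0.884736, 1.362944)
Step 4: at (-0.884736, 1.362944), ∇F = (-1.769472, 8.177664) → (-0.884736, 1.362944) − 0.02·(-1.769472, 8.177664) = (-0.84934656, 1.19939072)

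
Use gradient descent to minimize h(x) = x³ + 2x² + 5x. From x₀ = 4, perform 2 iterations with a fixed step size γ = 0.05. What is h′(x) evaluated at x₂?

5.641249171875

h′(x) = 3x² + 4x + 5
x₁ = 4 − 0.05·69 = 0.55
x₂ = 0.55 − 0.05·8.1075 = 0.144625
h′(x) at (0.144625) = 5.641249171875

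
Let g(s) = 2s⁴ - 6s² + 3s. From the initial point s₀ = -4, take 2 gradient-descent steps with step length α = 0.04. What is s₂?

g′(s) = 8s³ - 12s + 3
Step 1: g′(-4) = -461; s₁ = -4 − 0.04·(-461) = 14.44
Step 2: g′(14.44) = 23917.211072; s₂ = 14.44 − 0.04·23917.211072 = -942.24844288

-942.24844288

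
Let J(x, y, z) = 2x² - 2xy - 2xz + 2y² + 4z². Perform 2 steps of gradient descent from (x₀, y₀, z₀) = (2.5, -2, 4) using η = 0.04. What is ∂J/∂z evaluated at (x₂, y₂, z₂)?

13.304

∇J = (4x - 2y - 2z, -2x + 4y, -2x + 8z)
(x₁, y₁, z₁) = (2.5, -2, 4) − 0.04·(6, -13, 27) = (2.26, -1.48, 2.92)
(x₂, y₂, z₂) = (2.26, -1.48, 2.92) − 0.04·(6.16, -10.44, 18.84) = (2.0136, -1.0624, 2.1664)
∂J/∂z at (2.0136, -1.0624, 2.1664) = 13.304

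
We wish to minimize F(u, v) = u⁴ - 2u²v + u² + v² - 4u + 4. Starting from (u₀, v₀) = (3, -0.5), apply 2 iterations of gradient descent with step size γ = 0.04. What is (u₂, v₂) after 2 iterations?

∇F = (4u³ - 4uv + 2u - 4, -2u² + 2v)
(u₁, v₁) = (3, -0.5) − 0.04·(116, -19) = (-1.64, 0.26)
(u₂, v₂) = (-1.64, 0.26) − 0.04·(-23.218176, -4.8592) = (-0.71127296, 0.454368)

(-0.71127296, 0.454368)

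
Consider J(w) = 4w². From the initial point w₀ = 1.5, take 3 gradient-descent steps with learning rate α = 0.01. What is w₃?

J′(w) = 8w
w₁ = 1.5 − 0.01·12 = 1.38
w₂ = 1.38 − 0.01·11.04 = 1.2696
w₃ = 1.2696 − 0.01·10.1568 = 1.168032

1.168032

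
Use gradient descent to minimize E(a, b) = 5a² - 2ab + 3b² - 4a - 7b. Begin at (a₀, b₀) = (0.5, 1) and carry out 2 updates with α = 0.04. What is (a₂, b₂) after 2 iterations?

(0.5704, 1.144)

∇E = (10a - 2b - 4, -2a + 6b - 7)
(a₁, b₁) = (0.5, 1) − 0.04·(-1, -2) = (0.54, 1.08)
(a₂, b₂) = (0.54, 1.08) − 0.04·(-0.76, -1.6) = (0.5704, 1.144)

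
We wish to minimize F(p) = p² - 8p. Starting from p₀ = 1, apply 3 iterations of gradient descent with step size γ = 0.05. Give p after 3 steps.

1.813

F′(p) = 2p - 8
p₁ = 1 − 0.05·(-6) = 1.3
p₂ = 1.3 − 0.05·(-5.4) = 1.57
p₃ = 1.57 − 0.05·(-4.86) = 1.813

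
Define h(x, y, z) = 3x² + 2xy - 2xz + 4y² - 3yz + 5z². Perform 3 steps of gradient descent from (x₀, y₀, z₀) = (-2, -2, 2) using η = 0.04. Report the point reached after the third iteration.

(-0.527744, -0.219392, 0.044288)

∇h = (6x + 2y - 2z, 2x + 8y - 3z, -2x - 3y + 10z)
Step 1: at (-2, -2, 2), ∇h = (-20, -26, 30) → (-2, -2, 2) − 0.04·(-20, -26, 30) = (-1.2, -0.96, 0.8)
Step 2: at (-1.2, -0.96, 0.8), ∇h = (-10.72, -12.48, 13.28) → (-1.2, -0.96, 0.8) − 0.04·(-10.72, -12.48, 13.28) = (-0.7712, -0.4608, 0.2688)
Step 3: at (-0.7712, -0.4608, 0.2688), ∇h = (-6.0864, -6.0352, 5.6128) → (-0.7712, -0.4608, 0.2688) − 0.04·(-6.0864, -6.0352, 5.6128) = (-0.527744, -0.219392, 0.044288)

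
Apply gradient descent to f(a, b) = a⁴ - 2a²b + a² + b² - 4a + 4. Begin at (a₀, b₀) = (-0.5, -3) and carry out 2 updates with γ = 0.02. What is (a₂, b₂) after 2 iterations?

∇f = (4a³ - 4ab + 2a - 4, -2a² + 2b)
(a₁, b₁) = (-0.5, -3) − 0.02·(-11.5, -6.5) = (-0.27, -2.87)
(a₂, b₂) = (-0.27, -2.87) − 0.02·(-7.718332, -5.8858) = (-0.11563336, -2.752284)

(-0.11563336, -2.752284)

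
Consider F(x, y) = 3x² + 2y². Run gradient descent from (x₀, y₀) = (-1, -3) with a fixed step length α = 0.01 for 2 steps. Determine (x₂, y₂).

∇F = (6x, 4y)
Step 1: at (-1, -3), ∇F = (-6, -12) → (-1, -3) − 0.01·(-6, -12) = (-0.94, -2.88)
Step 2: at (-0.94, -2.88), ∇F = (-5.64, -11.52) → (-0.94, -2.88) − 0.01·(-5.64, -11.52) = (-0.8836, -2.7648)

(-0.8836, -2.7648)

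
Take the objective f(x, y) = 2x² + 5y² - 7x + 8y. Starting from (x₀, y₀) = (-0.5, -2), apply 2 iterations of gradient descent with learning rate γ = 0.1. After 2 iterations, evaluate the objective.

∇f = (4x - 7, 10y + 8)
(x₁, y₁) = (-0.5, -2) − 0.1·(-9, -12) = (0.4, -0.8)
(x₂, y₂) = (0.4, -0.8) − 0.1·(-5.4, 0) = (0.94, -0.8)
f(0.94, -0.8) = -8.0128

-8.0128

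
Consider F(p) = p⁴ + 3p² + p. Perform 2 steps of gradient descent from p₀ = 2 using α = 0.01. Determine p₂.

F′(p) = 4p³ + 6p + 1
p₁ = 2 − 0.01·45 = 1.55
p₂ = 1.55 − 0.01·25.1955 = 1.298045

1.298045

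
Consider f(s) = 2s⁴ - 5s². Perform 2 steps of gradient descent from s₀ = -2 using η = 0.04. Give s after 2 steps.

f′(s) = 8s³ - 10s
Step 1: f′(-2) = -44; s₁ = -2 − 0.04·(-44) = -0.24
Step 2: f′(-0.24) = 2.289408; s₂ = -0.24 − 0.04·2.289408 = -0.33157632

-0.33157632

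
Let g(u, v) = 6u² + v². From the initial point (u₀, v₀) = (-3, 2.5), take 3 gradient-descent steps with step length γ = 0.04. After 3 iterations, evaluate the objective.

∇g = (12u, 2v)
Step 1: at (-3, 2.5), ∇g = (-36, 5) → (-3, 2.5) − 0.04·(-36, 5) = (-1.56, 2.3)
Step 2: at (-1.56, 2.3), ∇g = (-18.72, 4.6) → (-1.56, 2.3) − 0.04·(-18.72, 4.6) = (-0.8112, 2.116)
Step 3: at (-0.8112, 2.116), ∇g = (-9.7344, 4.232) → (-0.8112, 2.116) − 0.04·(-9.7344, 4.232) = (-0.421824, 1.94672)
g(-0.421824, 1.94672) = 4.857331680256

4.857331680256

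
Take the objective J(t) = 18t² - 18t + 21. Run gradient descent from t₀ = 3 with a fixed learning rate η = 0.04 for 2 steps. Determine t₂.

J′(t) = 36t - 18
t₁ = 3 − 0.04·90 = -0.6
t₂ = -0.6 − 0.04·(-39.6) = 0.984

0.984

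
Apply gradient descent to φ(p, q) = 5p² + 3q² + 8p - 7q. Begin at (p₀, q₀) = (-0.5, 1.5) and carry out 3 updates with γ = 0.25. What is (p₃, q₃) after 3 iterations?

∇φ = (10p + 8, 6q - 7)
Step 1: at (-0.5, 1.5), ∇φ = (3, 2) → (-0.5, 1.5) − 0.25·(3, 2) = (-1.25, 1)
Step 2: at (-1.25, 1), ∇φ = (-4.5, -1) → (-1.25, 1) − 0.25·(-4.5, -1) = (-0.125, 1.25)
Step 3: at (-0.125, 1.25), ∇φ = (6.75, 0.5) → (-0.125, 1.25) − 0.25·(6.75, 0.5) = (-1.8125, 1.125)

(-1.8125, 1.125)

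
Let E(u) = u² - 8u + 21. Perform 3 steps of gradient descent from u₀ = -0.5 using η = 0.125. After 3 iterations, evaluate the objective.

E′(u) = 2u - 8
Step 1: E′(-0.5) = -9; u₁ = -0.5 − 0.125·(-9) = 0.625
Step 2: E′(0.625) = -6.75; u₂ = 0.625 − 0.125·(-6.75) = 1.46875
Step 3: E′(1.46875) = -5.0625; u₃ = 1.46875 − 0.125·(-5.0625) = 2.1015625
E(2.1015625) = 8.60406494140625

8.60406494140625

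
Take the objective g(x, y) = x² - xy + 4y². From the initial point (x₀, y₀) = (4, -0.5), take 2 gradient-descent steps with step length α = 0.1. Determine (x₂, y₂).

∇g = (2x - y, -x + 8y)
Step 1: at (4, -0.5), ∇g = (8.5, -8) → (4, -0.5) − 0.1·(8.5, -8) = (3.15, 0.3)
Step 2: at (3.15, 0.3), ∇g = (6, -0.75) → (3.15, 0.3) − 0.1·(6, -0.75) = (2.55, 0.375)

(2.55, 0.375)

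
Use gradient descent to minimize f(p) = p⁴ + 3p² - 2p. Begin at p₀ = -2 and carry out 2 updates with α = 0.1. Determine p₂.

-5.7904

f′(p) = 4p³ + 6p - 2
Step 1: f′(-2) = -46; p₁ = -2 − 0.1·(-46) = 2.6
Step 2: f′(2.6) = 83.904; p₂ = 2.6 − 0.1·83.904 = -5.7904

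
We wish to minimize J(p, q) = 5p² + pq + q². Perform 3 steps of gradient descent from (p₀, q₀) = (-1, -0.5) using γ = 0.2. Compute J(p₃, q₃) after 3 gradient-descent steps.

∇J = (10p + q, p + 2q)
Step 1: at (-1, -0.5), ∇J = (-10.5, -2) → (-1, -0.5) − 0.2·(-10.5, -2) = (1.1, -0.1)
Step 2: at (1.1, -0.1), ∇J = (10.9, 0.9) → (1.1, -0.1) − 0.2·(10.9, 0.9) = (-1.08, -0.28)
Step 3: at (-1.08, -0.28), ∇J = (-11.08, -1.64) → (-1.08, -0.28) − 0.2·(-11.08, -1.64) = (1.136, 0.048)
J(1.136, 0.048) = 6.509312

6.509312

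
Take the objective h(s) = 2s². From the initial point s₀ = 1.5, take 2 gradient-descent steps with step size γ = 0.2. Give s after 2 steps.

0.06

h′(s) = 4s
s₁ = 1.5 − 0.2·6 = 0.3
s₂ = 0.3 − 0.2·1.2 = 0.06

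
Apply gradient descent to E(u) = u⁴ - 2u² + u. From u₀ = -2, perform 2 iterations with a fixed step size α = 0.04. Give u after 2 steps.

E′(u) = 4u³ - 4u + 1
Step 1: E′(-2) = -23; u₁ = -2 − 0.04·(-23) = -1.08
Step 2: E′(-1.08) = 0.281152; u₂ = -1.08 − 0.04·0.281152 = -1.09124608

-1.09124608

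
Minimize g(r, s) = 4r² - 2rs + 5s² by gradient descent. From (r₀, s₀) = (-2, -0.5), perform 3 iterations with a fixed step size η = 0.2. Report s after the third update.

∇g = (8r - 2s, -2r + 10s)
(r₁, s₁) = (-2, -0.5) − 0.2·(-15, -1) = (1, -0.3)
(r₂, s₂) = (1, -0.3) − 0.2·(8.6, -5) = (-0.72, 0.7)
(r₃, s₃) = (-0.72, 0.7) − 0.2·(-7.16, 8.44) = (0.712, -0.988)
s = -0.988

-0.988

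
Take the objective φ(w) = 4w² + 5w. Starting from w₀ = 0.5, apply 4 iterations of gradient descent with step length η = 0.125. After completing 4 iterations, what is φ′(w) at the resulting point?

φ′(w) = 8w + 5
w₁ = 0.5 − 0.125·9 = -0.625
w₂ = -0.625 − 0.125·0 = -0.625
w₃ = -0.625 − 0.125·0 = -0.625
w₄ = -0.625 − 0.125·0 = -0.625
φ′(w) at (-0.625) = 0

0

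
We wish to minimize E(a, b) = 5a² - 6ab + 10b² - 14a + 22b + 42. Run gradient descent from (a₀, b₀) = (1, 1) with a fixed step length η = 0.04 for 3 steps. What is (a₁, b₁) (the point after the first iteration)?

(1.4, -0.44)

∇E = (10a - 6b - 14, -6a + 20b + 22)
(a₁, b₁) = (1, 1) − 0.04·(-10, 36) = (1.4, -0.44)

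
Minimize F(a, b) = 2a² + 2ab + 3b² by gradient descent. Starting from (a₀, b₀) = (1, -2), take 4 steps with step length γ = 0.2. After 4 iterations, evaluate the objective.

∇F = (4a + 2b, 2a + 6b)
(a₁, b₁) = (1, -2) − 0.2·(0, -10) = (1, 0)
(a₂, b₂) = (1, 0) − 0.2·(4, 2) = (0.2, -0.4)
(a₃, b₃) = (0.2, -0.4) − 0.2·(0, -2) = (0.2, 0)
(a₄, b₄) = (0.2, 0) − 0.2·(0.8, 0.4) = (0.04, -0.08)
F(0.04, -0.08) = 0.016

0.016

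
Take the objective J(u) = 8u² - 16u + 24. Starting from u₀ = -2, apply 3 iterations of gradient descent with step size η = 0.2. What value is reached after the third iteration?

J′(u) = 16u - 16
Step 1: J′(-2) = -48; u₁ = -2 − 0.2·(-48) = 7.6
Step 2: J′(7.6) = 105.6; u₂ = 7.6 − 0.2·105.6 = -13.52
Step 3: J′(-13.52) = -232.32; u₃ = -13.52 − 0.2·(-232.32) = 32.944

32.944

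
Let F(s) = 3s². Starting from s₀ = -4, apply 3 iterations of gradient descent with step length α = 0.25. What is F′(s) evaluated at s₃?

3

F′(s) = 6s
s₁ = -4 − 0.25·(-24) = 2
s₂ = 2 − 0.25·12 = -1
s₃ = -1 − 0.25·(-6) = 0.5
F′(s) at (0.5) = 3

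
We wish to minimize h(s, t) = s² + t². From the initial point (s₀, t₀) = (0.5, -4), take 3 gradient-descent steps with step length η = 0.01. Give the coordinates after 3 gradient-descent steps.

∇h = (2s, 2t)
(s₁, t₁) = (0.5, -4) − 0.01·(1, -8) = (0.49, -3.92)
(s₂, t₂) = (0.49, -3.92) − 0.01·(0.98, -7.84) = (0.4802, -3.8416)
(s₃, t₃) = (0.4802, -3.8416) − 0.01·(0.9604, -7.6832) = (0.470596, -3.764768)

(0.470596, -3.764768)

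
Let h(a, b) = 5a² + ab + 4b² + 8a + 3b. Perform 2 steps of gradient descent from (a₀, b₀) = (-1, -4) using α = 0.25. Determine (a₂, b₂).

∇h = (10a + b + 8, a + 8b + 3)
(a₁, b₁) = (-1, -4) − 0.25·(-6, -30) = (0.5, 3.5)
(a₂, b₂) = (0.5, 3.5) − 0.25·(16.5, 31.5) = (-3.625, -4.375)

(-3.625, -4.375)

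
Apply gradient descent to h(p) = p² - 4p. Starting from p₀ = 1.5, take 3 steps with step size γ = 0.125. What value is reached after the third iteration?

h′(p) = 2p - 4
Step 1: h′(1.5) = -1; p₁ = 1.5 − 0.125·(-1) = 1.625
Step 2: h′(1.625) = -0.75; p₂ = 1.625 − 0.125·(-0.75) = 1.71875
Step 3: h′(1.71875) = -0.5625; p₃ = 1.71875 − 0.125·(-0.5625) = 1.7890625

1.7890625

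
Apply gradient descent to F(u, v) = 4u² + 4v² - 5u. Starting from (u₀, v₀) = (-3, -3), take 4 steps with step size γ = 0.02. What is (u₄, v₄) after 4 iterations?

(-1.17978368, -1.49361408)

∇F = (8u - 5, 8v)
(u₁, v₁) = (-3, -3) − 0.02·(-29, -24) = (-2.42, -2.52)
(u₂, v₂) = (-2.42, -2.52) − 0.02·(-24.36, -20.16) = (-1.9328, -2.1168)
(u₃, v₃) = (-1.9328, -2.1168) − 0.02·(-20.4624, -16.9344) = (-1.523552, -1.778112)
(u₄, v₄) = (-1.523552, -1.778112) − 0.02·(-17.188416, -14.224896) = (-1.17978368, -1.49361408)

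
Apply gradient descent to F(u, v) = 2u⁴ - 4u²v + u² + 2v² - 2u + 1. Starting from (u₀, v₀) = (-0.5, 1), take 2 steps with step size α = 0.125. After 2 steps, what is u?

∇F = (8u³ - 8uv + 2u - 2, -4u² + 4v)
Step 1: at (-0.5, 1), ∇F = (0, 3) → (-0.5, 1) − 0.125·(0, 3) = (-0.5, 0.625)
Step 2: at (-0.5, 0.625), ∇F = (-1.5, 1.5) → (-0.5, 0.625) − 0.125·(-1.5, 1.5) = (-0.3125, 0.4375)
u = -0.3125

-0.3125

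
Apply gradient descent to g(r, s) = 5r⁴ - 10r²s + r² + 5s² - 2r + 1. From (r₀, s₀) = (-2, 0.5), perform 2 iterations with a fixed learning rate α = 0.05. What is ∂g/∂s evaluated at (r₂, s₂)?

-174304.84724

∇g = (20r³ - 20rs + 2r - 2, -10r² + 10s)
Step 1: at (-2, 0.5), ∇g = (-146, -35) → (-2, 0.5) − 0.05·(-146, -35) = (5.3, 2.25)
Step 2: at (5.3, 2.25), ∇g = (2747.64, -258.4) → (5.3, 2.25) − 0.05·(2747.64, -258.4) = (-132.082, 15.17)
∂g/∂s at (-132.082, 15.17) = -174304.84724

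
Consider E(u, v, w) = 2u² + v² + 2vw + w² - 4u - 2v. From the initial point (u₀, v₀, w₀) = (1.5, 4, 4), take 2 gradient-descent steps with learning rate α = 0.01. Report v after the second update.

3.726

∇E = (4u - 4, 2v + 2w - 2, 2v + 2w)
(u₁, v₁, w₁) = (1.5, 4, 4) − 0.01·(2, 14, 16) = (1.48, 3.86, 3.84)
(u₂, v₂, w₂) = (1.48, 3.86, 3.84) − 0.01·(1.92, 13.4, 15.4) = (1.4608, 3.726, 3.686)
v = 3.726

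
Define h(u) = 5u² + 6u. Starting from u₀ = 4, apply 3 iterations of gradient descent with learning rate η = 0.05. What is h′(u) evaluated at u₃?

5.75

h′(u) = 10u + 6
u₁ = 4 − 0.05·46 = 1.7
u₂ = 1.7 − 0.05·23 = 0.55
u₃ = 0.55 − 0.05·11.5 = -0.025
h′(u) at (-0.025) = 5.75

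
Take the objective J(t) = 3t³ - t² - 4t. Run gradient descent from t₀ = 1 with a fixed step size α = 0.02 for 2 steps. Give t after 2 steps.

0.898552

J′(t) = 9t² - 2t - 4
Step 1: J′(1) = 3; t₁ = 1 − 0.02·3 = 0.94
Step 2: J′(0.94) = 2.0724; t₂ = 0.94 − 0.02·2.0724 = 0.898552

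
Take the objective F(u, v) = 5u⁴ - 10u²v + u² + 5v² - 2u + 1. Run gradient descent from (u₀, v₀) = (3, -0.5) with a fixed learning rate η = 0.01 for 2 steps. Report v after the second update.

1.15576

∇F = (20u³ - 20uv + 2u - 2, -10u² + 10v)
(u₁, v₁) = (3, -0.5) − 0.01·(574, -95) = (-2.74, 0.45)
(u₂, v₂) = (-2.74, 0.45) − 0.01·(-394.23648, -70.576) = (1.2023648, 1.15576)
v = 1.15576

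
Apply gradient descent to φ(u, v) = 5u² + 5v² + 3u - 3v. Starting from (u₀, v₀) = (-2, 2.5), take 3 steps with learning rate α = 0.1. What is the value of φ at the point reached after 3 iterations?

∇φ = (10u + 3, 10v - 3)
Step 1: at (-2, 2.5), ∇φ = (-17, 22) → (-2, 2.5) − 0.1·(-17, 22) = (-0.3, 0.3)
Step 2: at (-0.3, 0.3), ∇φ = (0, 0) → (-0.3, 0.3) − 0.1·(0, 0) = (-0.3, 0.3)
Step 3: at (-0.3, 0.3), ∇φ = (0, 0) → (-0.3, 0.3) − 0.1·(0, 0) = (-0.3, 0.3)
φ(-0.3, 0.3) = -0.9

-0.9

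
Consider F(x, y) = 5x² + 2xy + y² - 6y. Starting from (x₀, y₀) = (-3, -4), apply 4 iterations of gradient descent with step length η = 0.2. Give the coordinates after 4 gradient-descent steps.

(-5.9184, 0.8512)

∇F = (10x + 2y, 2x + 2y - 6)
(x₁, y₁) = (-3, -4) − 0.2·(-38, -20) = (4.6, 0)
(x₂, y₂) = (4.6, 0) − 0.2·(46, 3.2) = (-4.6, -0.64)
(x₃, y₃) = (-4.6, -0.64) − 0.2·(-47.28, -16.48) = (4.856, 2.656)
(x₄, y₄) = (4.856, 2.656) − 0.2·(53.872, 9.024) = (-5.9184, 0.8512)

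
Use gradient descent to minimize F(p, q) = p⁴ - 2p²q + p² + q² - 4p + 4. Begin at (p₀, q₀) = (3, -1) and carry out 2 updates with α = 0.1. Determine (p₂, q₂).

∇F = (4p³ - 4pq + 2p - 4, -2p² + 2q)
Step 1: at (3, -1), ∇F = (122, -20) → (3, -1) − 0.1·(122, -20) = (-9.2, 1)
Step 2: at (-9.2, 1), ∇F = (-3100.352, -167.28) → (-9.2, 1) − 0.1·(-3100.352, -167.28) = (300.8352, 17.728)

(300.8352, 17.728)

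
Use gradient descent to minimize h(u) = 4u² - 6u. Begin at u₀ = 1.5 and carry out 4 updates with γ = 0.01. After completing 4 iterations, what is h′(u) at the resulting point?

4.29835776

h′(u) = 8u - 6
u₁ = 1.5 − 0.01·6 = 1.44
u₂ = 1.44 − 0.01·5.52 = 1.3848
u₃ = 1.3848 − 0.01·5.0784 = 1.334016
u₄ = 1.334016 − 0.01·4.672128 = 1.28729472
h′(u) at (1.28729472) = 4.29835776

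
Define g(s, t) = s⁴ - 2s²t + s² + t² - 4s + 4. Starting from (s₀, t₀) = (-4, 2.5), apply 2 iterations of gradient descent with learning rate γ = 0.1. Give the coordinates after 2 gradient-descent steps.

∇g = (4s³ - 4st + 2s - 4, -2s² + 2t)
(s₁, t₁) = (-4, 2.5) − 0.1·(-228, -27) = (18.8, 5.2)
(s₂, t₂) = (18.8, 5.2) − 0.1·(26221.248, -696.48) = (-2603.3248, 74.848)

(-2603.3248, 74.848)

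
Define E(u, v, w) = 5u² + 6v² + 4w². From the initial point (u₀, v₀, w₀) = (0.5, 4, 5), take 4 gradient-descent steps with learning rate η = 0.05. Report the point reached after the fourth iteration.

∇E = (10u, 12v, 8w)
Step 1: at (0.5, 4, 5), ∇E = (5, 48, 40) → (0.5, 4, 5) − 0.05·(5, 48, 40) = (0.25, 1.6, 3)
Step 2: at (0.25, 1.6, 3), ∇E = (2.5, 19.2, 24) → (0.25, 1.6, 3) − 0.05·(2.5, 19.2, 24) = (0.125, 0.64, 1.8)
Step 3: at (0.125, 0.64, 1.8), ∇E = (1.25, 7.68, 14.4) → (0.125, 0.64, 1.8) − 0.05·(1.25, 7.68, 14.4) = (0.0625, 0.256, 1.08)
Step 4: at (0.0625, 0.256, 1.08), ∇E = (0.625, 3.072, 8.64) → (0.0625, 0.256, 1.08) − 0.05·(0.625, 3.072, 8.64) = (0.03125, 0.1024, 0.648)

(0.03125, 0.1024, 0.648)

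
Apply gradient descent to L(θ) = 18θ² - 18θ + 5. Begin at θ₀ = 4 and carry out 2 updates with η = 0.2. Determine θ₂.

135.04

L′(θ) = 36θ - 18
Step 1: L′(4) = 126; θ₁ = 4 − 0.2·126 = -21.2
Step 2: L′(-21.2) = -781.2; θ₂ = -21.2 − 0.2·(-781.2) = 135.04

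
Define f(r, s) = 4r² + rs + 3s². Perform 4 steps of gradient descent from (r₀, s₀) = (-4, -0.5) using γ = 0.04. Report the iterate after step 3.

(-1.240128, 0.028096)

∇f = (8r + s, r + 6s)
Step 1: at (-4, -0.5), ∇f = (-32.5, -7) → (-4, -0.5) − 0.04·(-32.5, -7) = (-2.7, -0.22)
Step 2: at (-2.7, -0.22), ∇f = (-21.82, -4.02) → (-2.7, -0.22) − 0.04·(-21.82, -4.02) = (-1.8272, -0.0592)
Step 3: at (-1.8272, -0.0592), ∇f = (-14.6768, -2.1824) → (-1.8272, -0.0592) − 0.04·(-14.6768, -2.1824) = (-1.240128, 0.028096)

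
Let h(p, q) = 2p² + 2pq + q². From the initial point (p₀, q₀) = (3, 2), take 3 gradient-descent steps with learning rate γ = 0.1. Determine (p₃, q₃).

(0.28, 0.288)

∇h = (4p + 2q, 2p + 2q)
(p₁, q₁) = (3, 2) − 0.1·(16, 10) = (1.4, 1)
(p₂, q₂) = (1.4, 1) − 0.1·(7.6, 4.8) = (0.64, 0.52)
(p₃, q₃) = (0.64, 0.52) − 0.1·(3.6, 2.32) = (0.28, 0.288)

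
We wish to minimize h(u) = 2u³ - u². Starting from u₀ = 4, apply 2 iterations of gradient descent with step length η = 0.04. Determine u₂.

h′(u) = 6u² - 2u
u₁ = 4 − 0.04·88 = 0.48
u₂ = 0.48 − 0.04·0.4224 = 0.463104

0.463104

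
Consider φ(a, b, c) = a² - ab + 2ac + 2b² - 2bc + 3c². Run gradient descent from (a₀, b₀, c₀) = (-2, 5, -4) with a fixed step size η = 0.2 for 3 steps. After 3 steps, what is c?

1.264

∇φ = (2a - b + 2c, -a + 4b - 2c, 2a - 2b + 6c)
(a₁, b₁, c₁) = (-2, 5, -4) − 0.2·(-17, 30, -38) = (1.4, -1, 3.6)
(a₂, b₂, c₂) = (1.4, -1, 3.6) − 0.2·(11, -12.6, 26.4) = (-0.8, 1.52, -1.68)
(a₃, b₃, c₃) = (-0.8, 1.52, -1.68) − 0.2·(-6.48, 10.24, -14.72) = (0.496, -0.528, 1.264)
c = 1.264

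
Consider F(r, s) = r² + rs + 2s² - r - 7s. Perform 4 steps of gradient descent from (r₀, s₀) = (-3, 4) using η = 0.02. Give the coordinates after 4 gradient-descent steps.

(-2.76065184, 3.56776912)

∇F = (2r + s - 1, r + 4s - 7)
(r₁, s₁) = (-3, 4) − 0.02·(-3, 6) = (-2.94, 3.88)
(r₂, s₂) = (-2.94, 3.88) − 0.02·(-3, 5.58) = (-2.88, 3.7684)
(r₃, s₃) = (-2.88, 3.7684) − 0.02·(-2.9916, 5.1936) = (-2.820168, 3.664528)
(r₄, s₄) = (-2.820168, 3.664528) − 0.02·(-2.975808, 4.837944) = (-2.76065184, 3.56776912)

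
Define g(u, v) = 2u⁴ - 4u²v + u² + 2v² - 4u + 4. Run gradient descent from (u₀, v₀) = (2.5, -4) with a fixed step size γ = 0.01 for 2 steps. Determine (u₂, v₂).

(0.33801728, -3.438656)

∇g = (8u³ - 8uv + 2u - 4, -4u² + 4v)
Step 1: at (2.5, -4), ∇g = (206, -41) → (2.5, -4) − 0.01·(206, -41) = (0.44, -3.59)
Step 2: at (0.44, -3.59), ∇g = (10.198272, -15.1344) → (0.44, -3.59) − 0.01·(10.198272, -15.1344) = (0.33801728, -3.438656)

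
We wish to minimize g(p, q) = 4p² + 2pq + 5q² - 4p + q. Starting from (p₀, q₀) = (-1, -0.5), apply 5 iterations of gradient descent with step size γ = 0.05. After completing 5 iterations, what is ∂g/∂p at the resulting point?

∇g = (8p + 2q - 4, 2p + 10q + 1)
Step 1: at (-1, -0.5), ∇g = (-13, -6) → (-1, -0.5) − 0.05·(-13, -6) = (-0.35, -0.2)
Step 2: at (-0.35, -0.2), ∇g = (-7.2, -1.7) → (-0.35, -0.2) − 0.05·(-7.2, -1.7) = (0.01, -0.115)
Step 3: at (0.01, -0.115), ∇g = (-4.15, -0.13) → (0.01, -0.115) − 0.05·(-4.15, -0.13) = (0.2175, -0.1085)
Step 4: at (0.2175, -0.1085), ∇g = (-2.477, 0.35) → (0.2175, -0.1085) − 0.05·(-2.477, 0.35) = (0.34135, -0.126)
Step 5: at (0.34135, -0.126), ∇g = (-1.5212, 0.4227) → (0.34135, -0.126) − 0.05·(-1.5212, 0.4227) = (0.41741, -0.147135)
∂g/∂p at (0.41741, -0.147135) = -0.95499

-0.95499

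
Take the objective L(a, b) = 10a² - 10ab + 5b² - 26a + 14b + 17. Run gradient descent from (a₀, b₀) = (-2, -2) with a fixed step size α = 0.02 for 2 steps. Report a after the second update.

-0.584

∇L = (20a - 10b - 26, -10a + 10b + 14)
Step 1: at (-2, -2), ∇L = (-46, 14) → (-2, -2) − 0.02·(-46, 14) = (-1.08, -2.28)
Step 2: at (-1.08, -2.28), ∇L = (-24.8, 2) → (-1.08, -2.28) − 0.02·(-24.8, 2) = (-0.584, -2.32)
a = -0.584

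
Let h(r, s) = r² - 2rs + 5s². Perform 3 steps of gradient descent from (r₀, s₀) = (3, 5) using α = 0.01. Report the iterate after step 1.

∇h = (2r - 2s, -2r + 10s)
(r₁, s₁) = (3, 5) − 0.01·(-4, 44) = (3.04, 4.56)

(3.04, 4.56)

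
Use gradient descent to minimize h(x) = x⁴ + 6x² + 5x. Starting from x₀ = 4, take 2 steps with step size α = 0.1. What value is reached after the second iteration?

7790.9236

h′(x) = 4x³ + 12x + 5
x₁ = 4 − 0.1·309 = -26.9
x₂ = -26.9 − 0.1·(-78178.236) = 7790.9236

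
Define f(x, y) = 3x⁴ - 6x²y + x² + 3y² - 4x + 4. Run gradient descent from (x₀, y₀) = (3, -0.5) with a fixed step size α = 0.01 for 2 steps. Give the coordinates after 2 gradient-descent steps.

∇f = (12x³ - 12xy + 2x - 4, -6x² + 6y)
(x₁, y₁) = (3, -0.5) − 0.01·(344, -57) = (-0.44, 0.07)
(x₂, y₂) = (-0.44, 0.07) − 0.01·(-5.532608, -0.7416) = (-0.38467392, 0.077416)

(-0.38467392, 0.077416)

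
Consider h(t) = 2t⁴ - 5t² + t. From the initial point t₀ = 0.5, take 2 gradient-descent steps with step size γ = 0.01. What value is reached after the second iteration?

h′(t) = 8t³ - 10t + 1
t₁ = 0.5 − 0.01·(-3) = 0.53
t₂ = 0.53 − 0.01·(-3.108984) = 0.56108984

0.56108984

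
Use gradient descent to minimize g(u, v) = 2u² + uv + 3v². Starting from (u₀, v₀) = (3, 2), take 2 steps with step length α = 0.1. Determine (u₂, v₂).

(0.91, 0.04)

∇g = (4u + v, u + 6v)
Step 1: at (3, 2), ∇g = (14, 15) → (3, 2) − 0.1·(14, 15) = (1.6, 0.5)
Step 2: at (1.6, 0.5), ∇g = (6.9, 4.6) → (1.6, 0.5) − 0.1·(6.9, 4.6) = (0.91, 0.04)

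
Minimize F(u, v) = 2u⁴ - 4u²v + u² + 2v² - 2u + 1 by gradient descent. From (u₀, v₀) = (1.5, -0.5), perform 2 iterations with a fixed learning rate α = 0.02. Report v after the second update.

∇F = (8u³ - 8uv + 2u - 2, -4u² + 4v)
(u₁, v₁) = (1.5, -0.5) − 0.02·(34, -11) = (0.82, -0.28)
(u₂, v₂) = (0.82, -0.28) − 0.02·(5.887744, -3.8096) = (0.70224512, -0.203808)
v = -0.203808

-0.203808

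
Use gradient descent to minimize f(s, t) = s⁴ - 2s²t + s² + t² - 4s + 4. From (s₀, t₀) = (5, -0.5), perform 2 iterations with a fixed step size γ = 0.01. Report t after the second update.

0.010312

∇f = (4s³ - 4st + 2s - 4, -2s² + 2t)
Step 1: at (5, -0.5), ∇f = (516, -51) → (5, -0.5) − 0.01·(516, -51) = (-0.16, 0.01)
Step 2: at (-0.16, 0.01), ∇f = (-4.329984, -0.0312) → (-0.16, 0.01) − 0.01·(-4.329984, -0.0312) = (-0.11670016, 0.010312)
t = 0.010312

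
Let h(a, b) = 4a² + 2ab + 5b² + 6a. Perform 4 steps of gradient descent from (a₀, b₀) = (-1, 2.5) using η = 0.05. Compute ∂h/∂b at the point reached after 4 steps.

∇h = (8a + 2b + 6, 2a + 10b)
Step 1: at (-1, 2.5), ∇h = (3, 23) → (-1, 2.5) − 0.05·(3, 23) = (-1.15, 1.35)
Step 2: at (-1.15, 1.35), ∇h = (-0.5, 11.2) → (-1.15, 1.35) − 0.05·(-0.5, 11.2) = (-1.125, 0.79)
Step 3: at (-1.125, 0.79), ∇h = (-1.42, 5.65) → (-1.125, 0.79) − 0.05·(-1.42, 5.65) = (-1.054, 0.5075)
Step 4: at (-1.054, 0.5075), ∇h = (-1.417, 2.967) → (-1.054, 0.5075) − 0.05·(-1.417, 2.967) = (-0.98315, 0.35915)
∂h/∂b at (-0.98315, 0.35915) = 1.6252

1.6252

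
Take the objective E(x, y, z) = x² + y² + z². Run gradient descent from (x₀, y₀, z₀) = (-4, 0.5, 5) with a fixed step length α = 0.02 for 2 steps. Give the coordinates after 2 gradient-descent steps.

∇E = (2x, 2y, 2z)
Step 1: at (-4, 0.5, 5), ∇E = (-8, 1, 10) → (-4, 0.5, 5) − 0.02·(-8, 1, 10) = (-3.84, 0.48, 4.8)
Step 2: at (-3.84, 0.48, 4.8), ∇E = (-7.68, 0.96, 9.6) → (-3.84, 0.48, 4.8) − 0.02·(-7.68, 0.96, 9.6) = (-3.6864, 0.4608, 4.608)

(-3.6864, 0.4608, 4.608)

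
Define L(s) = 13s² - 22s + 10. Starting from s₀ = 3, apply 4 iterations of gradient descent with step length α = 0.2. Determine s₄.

L′(s) = 26s - 22
Step 1: L′(3) = 56; s₁ = 3 − 0.2·56 = -8.2
Step 2: L′(-8.2) = -235.2; s₂ = -8.2 − 0.2·(-235.2) = 38.84
Step 3: L′(38.84) = 987.84; s₃ = 38.84 − 0.2·987.84 = -158.728
Step 4: L′(-158.728) = -4148.928; s₄ = -158.728 − 0.2·(-4148.928) = 671.0576

671.0576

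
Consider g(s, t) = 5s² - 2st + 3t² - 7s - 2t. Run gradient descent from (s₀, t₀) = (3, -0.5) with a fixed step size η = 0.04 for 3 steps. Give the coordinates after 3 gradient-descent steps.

(1.195328, 0.350112)

∇g = (10s - 2t - 7, -2s + 6t - 2)
(s₁, t₁) = (3, -0.5) − 0.04·(24, -11) = (2.04, -0.06)
(s₂, t₂) = (2.04, -0.06) − 0.04·(13.52, -6.44) = (1.4992, 0.1976)
(s₃, t₃) = (1.4992, 0.1976) − 0.04·(7.5968, -3.8128) = (1.195328, 0.350112)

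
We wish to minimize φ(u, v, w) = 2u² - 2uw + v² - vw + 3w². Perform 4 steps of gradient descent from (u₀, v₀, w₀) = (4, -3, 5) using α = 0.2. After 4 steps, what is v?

-0.0704

∇φ = (4u - 2w, 2v - w, -2u - v + 6w)
(u₁, v₁, w₁) = (4, -3, 5) − 0.2·(6, -11, 25) = (2.8, -0.8, 0)
(u₂, v₂, w₂) = (2.8, -0.8, 0) − 0.2·(11.2, -1.6, -4.8) = (0.56, -0.48, 0.96)
(u₃, v₃, w₃) = (0.56, -0.48, 0.96) − 0.2·(0.32, -1.92, 5.12) = (0.496, -0.096, -0.064)
(u₄, v₄, w₄) = (0.496, -0.096, -0.064) − 0.2·(2.112, -0.128, -1.28) = (0.0736, -0.0704, 0.192)
v = -0.0704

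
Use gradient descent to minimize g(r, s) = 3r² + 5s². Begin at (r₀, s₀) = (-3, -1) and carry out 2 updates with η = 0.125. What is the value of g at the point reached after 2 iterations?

∇g = (6r, 10s)
Step 1: at (-3, -1), ∇g = (-18, -10) → (-3, -1) − 0.125·(-18, -10) = (-0.75, 0.25)
Step 2: at (-0.75, 0.25), ∇g = (-4.5, 2.5) → (-0.75, 0.25) − 0.125·(-4.5, 2.5) = (-0.1875, -0.0625)
g(-0.1875, -0.0625) = 0.125

0.125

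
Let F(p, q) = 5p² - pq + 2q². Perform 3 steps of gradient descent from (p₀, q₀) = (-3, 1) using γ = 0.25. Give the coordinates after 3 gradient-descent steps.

∇F = (10p - q, -p + 4q)
Step 1: at (-3, 1), ∇F = (-31, 7) → (-3, 1) − 0.25·(-31, 7) = (4.75, -0.75)
Step 2: at (4.75, -0.75), ∇F = (48.25, -7.75) → (4.75, -0.75) − 0.25·(48.25, -7.75) = (-7.3125, 1.1875)
Step 3: at (-7.3125, 1.1875), ∇F = (-74.3125, 12.0625) → (-7.3125, 1.1875) − 0.25·(-74.3125, 12.0625) = (11.265625, -1.828125)

(11.265625, -1.828125)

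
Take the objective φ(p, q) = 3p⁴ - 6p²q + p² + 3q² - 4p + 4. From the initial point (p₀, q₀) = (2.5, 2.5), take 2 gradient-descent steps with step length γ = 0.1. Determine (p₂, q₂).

∇φ = (12p³ - 12pq + 2p - 4, -6p² + 6q)
(p₁, q₁) = (2.5, 2.5) − 0.1·(113.5, -22.5) = (-8.85, 4.75)
(p₂, q₂) = (-8.85, 4.75) − 0.1·(-7835.0995, -441.435) = (774.65995, 48.8935)

(774.65995, 48.8935)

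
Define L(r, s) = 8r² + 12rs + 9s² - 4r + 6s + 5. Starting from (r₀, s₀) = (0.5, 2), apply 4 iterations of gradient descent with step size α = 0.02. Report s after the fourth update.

0.11228672

∇L = (16r + 12s - 4, 12r + 18s + 6)
(r₁, s₁) = (0.5, 2) − 0.02·(28, 48) = (-0.06, 1.04)
(r₂, s₂) = (-0.06, 1.04) − 0.02·(7.52, 24) = (-0.2104, 0.56)
(r₃, s₃) = (-0.2104, 0.56) − 0.02·(-0.6464, 13.5552) = (-0.197472, 0.288896)
(r₄, s₄) = (-0.197472, 0.288896) − 0.02·(-3.6928, 8.830464) = (-0.123616, 0.11228672)
s = 0.11228672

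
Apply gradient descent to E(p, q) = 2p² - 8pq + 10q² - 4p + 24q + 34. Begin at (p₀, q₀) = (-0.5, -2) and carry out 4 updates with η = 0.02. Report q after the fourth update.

-1.59631872

∇E = (4p - 8q - 4, -8p + 20q + 24)
(p₁, q₁) = (-0.5, -2) − 0.02·(10, -12) = (-0.7, -1.76)
(p₂, q₂) = (-0.7, -1.76) − 0.02·(7.28, -5.6) = (-0.8456, -1.648)
(p₃, q₃) = (-0.8456, -1.648) − 0.02·(5.8016, -2.1952) = (-0.961632, -1.604096)
(p₄, q₄) = (-0.961632, -1.604096) − 0.02·(4.98624, -0.388864) = (-1.0613568, -1.59631872)
q = -1.59631872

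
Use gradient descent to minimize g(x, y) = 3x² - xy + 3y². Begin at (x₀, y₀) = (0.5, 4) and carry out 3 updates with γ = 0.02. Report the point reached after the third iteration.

(0.527152, 2.753348)

∇g = (6x - y, -x + 6y)
(x₁, y₁) = (0.5, 4) − 0.02·(-1, 23.5) = (0.52, 3.53)
(x₂, y₂) = (0.52, 3.53) − 0.02·(-0.41, 20.66) = (0.5282, 3.1168)
(x₃, y₃) = (0.5282, 3.1168) − 0.02·(0.0524, 18.1726) = (0.527152, 2.753348)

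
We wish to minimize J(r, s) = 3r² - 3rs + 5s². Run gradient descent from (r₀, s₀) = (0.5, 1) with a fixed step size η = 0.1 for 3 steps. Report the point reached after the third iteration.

(0.143, 0.0735)

∇J = (6r - 3s, -3r + 10s)
Step 1: at (0.5, 1), ∇J = (0, 8.5) → (0.5, 1) − 0.1·(0, 8.5) = (0.5, 0.15)
Step 2: at (0.5, 0.15), ∇J = (2.55, 0) → (0.5, 0.15) − 0.1·(2.55, 0) = (0.245, 0.15)
Step 3: at (0.245, 0.15), ∇J = (1.02, 0.765) → (0.245, 0.15) − 0.1·(1.02, 0.765) = (0.143, 0.0735)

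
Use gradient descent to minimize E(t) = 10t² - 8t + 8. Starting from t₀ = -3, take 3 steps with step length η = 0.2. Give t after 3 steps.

E′(t) = 20t - 8
Step 1: E′(-3) = -68; t₁ = -3 − 0.2·(-68) = 10.6
Step 2: E′(10.6) = 204; t₂ = 10.6 − 0.2·204 = -30.2
Step 3: E′(-30.2) = -612; t₃ = -30.2 − 0.2·(-612) = 92.2

92.2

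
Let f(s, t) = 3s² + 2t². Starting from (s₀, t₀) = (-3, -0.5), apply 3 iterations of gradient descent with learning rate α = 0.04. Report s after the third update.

∇f = (6s, 4t)
(s₁, t₁) = (-3, -0.5) − 0.04·(-18, -2) = (-2.28, -0.42)
(s₂, t₂) = (-2.28, -0.42) − 0.04·(-13.68, -1.68) = (-1.7328, -0.3528)
(s₃, t₃) = (-1.7328, -0.3528) − 0.04·(-10.3968, -1.4112) = (-1.316928, -0.296352)
s = -1.316928

-1.316928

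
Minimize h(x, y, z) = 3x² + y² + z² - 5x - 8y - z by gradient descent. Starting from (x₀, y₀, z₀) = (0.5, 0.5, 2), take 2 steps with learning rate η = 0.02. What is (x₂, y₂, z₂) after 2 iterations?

(0.5752, 0.7744, 1.8824)

∇h = (6x - 5, 2y - 8, 2z - 1)
Step 1: at (0.5, 0.5, 2), ∇h = (-2, -7, 3) → (0.5, 0.5, 2) − 0.02·(-2, -7, 3) = (0.54, 0.64, 1.94)
Step 2: at (0.54, 0.64, 1.94), ∇h = (-1.76, -6.72, 2.88) → (0.54, 0.64, 1.94) − 0.02·(-1.76, -6.72, 2.88) = (0.5752, 0.7744, 1.8824)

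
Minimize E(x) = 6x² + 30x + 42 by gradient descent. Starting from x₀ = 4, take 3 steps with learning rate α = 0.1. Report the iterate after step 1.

-3.8

E′(x) = 12x + 30
x₁ = 4 − 0.1·78 = -3.8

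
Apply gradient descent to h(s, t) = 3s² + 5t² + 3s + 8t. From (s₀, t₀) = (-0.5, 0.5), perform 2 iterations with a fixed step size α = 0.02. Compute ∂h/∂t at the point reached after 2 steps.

8.32

∇h = (6s + 3, 10t + 8)
Step 1: at (-0.5, 0.5), ∇h = (0, 13) → (-0.5, 0.5) − 0.02·(0, 13) = (-0.5, 0.24)
Step 2: at (-0.5, 0.24), ∇h = (0, 10.4) → (-0.5, 0.24) − 0.02·(0, 10.4) = (-0.5, 0.032)
∂h/∂t at (-0.5, 0.032) = 8.32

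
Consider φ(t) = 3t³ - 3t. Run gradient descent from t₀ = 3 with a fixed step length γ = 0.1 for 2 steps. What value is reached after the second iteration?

φ′(t) = 9t² - 3
Step 1: φ′(3) = 78; t₁ = 3 − 0.1·78 = -4.8
Step 2: φ′(-4.8) = 204.36; t₂ = -4.8 − 0.1·204.36 = -25.236

-25.236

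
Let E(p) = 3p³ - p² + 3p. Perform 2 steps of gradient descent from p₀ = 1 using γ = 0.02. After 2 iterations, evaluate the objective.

E′(p) = 9p² - 2p + 3
p₁ = 1 − 0.02·10 = 0.8
p₂ = 0.8 − 0.02·7.16 = 0.6568
E(0.6568) = 2.389017207296

2.389017207296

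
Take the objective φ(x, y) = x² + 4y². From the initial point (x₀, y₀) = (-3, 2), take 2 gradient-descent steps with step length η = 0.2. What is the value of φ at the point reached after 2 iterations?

3.24

∇φ = (2x, 8y)
(x₁, y₁) = (-3, 2) − 0.2·(-6, 16) = (-1.8, -1.2)
(x₂, y₂) = (-1.8, -1.2) − 0.2·(-3.6, -9.6) = (-1.08, 0.72)
φ(-1.08, 0.72) = 3.24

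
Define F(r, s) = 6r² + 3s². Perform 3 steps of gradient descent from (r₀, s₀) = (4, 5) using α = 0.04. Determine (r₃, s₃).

(0.562432, 2.19488)

∇F = (12r, 6s)
(r₁, s₁) = (4, 5) − 0.04·(48, 30) = (2.08, 3.8)
(r₂, s₂) = (2.08, 3.8) − 0.04·(24.96, 22.8) = (1.0816, 2.888)
(r₃, s₃) = (1.0816, 2.888) − 0.04·(12.9792, 17.328) = (0.562432, 2.19488)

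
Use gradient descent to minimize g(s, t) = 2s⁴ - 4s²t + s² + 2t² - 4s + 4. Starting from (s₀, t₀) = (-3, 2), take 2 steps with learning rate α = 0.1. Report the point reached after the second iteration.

∇g = (8s³ - 8st + 2s - 4, -4s² + 4t)
(s₁, t₁) = (-3, 2) − 0.1·(-178, -28) = (14.8, 4.8)
(s₂, t₂) = (14.8, 4.8) − 0.1·(25391.616, -856.96) = (-2524.3616, 90.496)

(-2524.3616, 90.496)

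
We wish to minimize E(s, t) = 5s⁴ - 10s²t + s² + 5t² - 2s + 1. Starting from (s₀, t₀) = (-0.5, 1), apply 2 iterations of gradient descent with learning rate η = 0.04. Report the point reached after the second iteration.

∇E = (20s³ - 20st + 2s - 2, -10s² + 10t)
(s₁, t₁) = (-0.5, 1) − 0.04·(4.5, 7.5) = (-0.68, 0.7)
(s₂, t₂) = (-0.68, 0.7) − 0.04·(-0.12864, 2.376) = (-0.6748544, 0.60496)

(-0.6748544, 0.60496)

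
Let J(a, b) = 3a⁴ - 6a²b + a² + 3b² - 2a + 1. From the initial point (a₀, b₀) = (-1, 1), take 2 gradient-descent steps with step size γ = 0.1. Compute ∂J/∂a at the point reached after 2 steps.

-2.884082335744

∇J = (12a³ - 12ab + 2a - 2, -6a² + 6b)
(a₁, b₁) = (-1, 1) − 0.1·(-4, 0) = (-0.6, 1)
(a₂, b₂) = (-0.6, 1) − 0.1·(1.408, 3.84) = (-0.7408, 0.616)
∂J/∂a at (-0.7408, 0.616) = -2.884082335744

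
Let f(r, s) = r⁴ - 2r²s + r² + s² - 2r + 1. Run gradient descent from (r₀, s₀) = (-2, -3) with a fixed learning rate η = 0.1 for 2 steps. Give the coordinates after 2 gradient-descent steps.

∇f = (4r³ - 4rs + 2r - 2, -2r² + 2s)
(r₁, s₁) = (-2, -3) − 0.1·(-62, -14) = (4.2, -1.6)
(r₂, s₂) = (4.2, -1.6) − 0.1·(329.632, -38.48) = (-28.7632, 2.248)

(-28.7632, 2.248)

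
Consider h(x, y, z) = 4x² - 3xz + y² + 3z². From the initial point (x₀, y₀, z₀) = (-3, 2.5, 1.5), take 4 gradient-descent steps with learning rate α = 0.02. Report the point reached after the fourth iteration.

(-1.31062608, 2.1233664, 0.46346424)

∇h = (8x - 3z, 2y, -3x + 6z)
(x₁, y₁, z₁) = (-3, 2.5, 1.5) − 0.02·(-28.5, 5, 18) = (-2.43, 2.4, 1.14)
(x₂, y₂, z₂) = (-2.43, 2.4, 1.14) − 0.02·(-22.86, 4.8, 14.13) = (-1.9728, 2.304, 0.8574)
(x₃, y₃, z₃) = (-1.9728, 2.304, 0.8574) − 0.02·(-18.3546, 4.608, 11.0628) = (-1.605708, 2.21184, 0.636144)
(x₄, y₄, z₄) = (-1.605708, 2.21184, 0.636144) − 0.02·(-14.754096, 4.42368, 8.633988) = (-1.31062608, 2.1233664, 0.46346424)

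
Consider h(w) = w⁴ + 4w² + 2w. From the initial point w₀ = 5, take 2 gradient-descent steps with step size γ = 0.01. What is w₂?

h′(w) = 4w³ + 8w + 2
w₁ = 5 − 0.01·542 = -0.42
w₂ = -0.42 − 0.01·(-1.656352) = -0.40343648

-0.40343648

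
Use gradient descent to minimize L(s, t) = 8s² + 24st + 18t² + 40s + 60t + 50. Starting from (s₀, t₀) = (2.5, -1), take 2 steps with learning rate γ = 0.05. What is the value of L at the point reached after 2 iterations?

∇L = (16s + 24t + 40, 24s + 36t + 60)
Step 1: at (2.5, -1), ∇L = (56, 84) → (2.5, -1) − 0.05·(56, 84) = (-0.3, -5.2)
Step 2: at (-0.3, -5.2), ∇L = (-89.6, -134.4) → (-0.3, -5.2) − 0.05·(-89.6, -134.4) = (4.18, 1.52)
L(4.18, 1.52) = 642.2528

642.2528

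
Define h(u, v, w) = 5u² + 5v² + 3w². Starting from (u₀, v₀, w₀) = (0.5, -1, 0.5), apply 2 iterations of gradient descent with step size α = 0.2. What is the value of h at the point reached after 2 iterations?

∇h = (10u, 10v, 6w)
Step 1: at (0.5, -1, 0.5), ∇h = (5, -10, 3) → (0.5, -1, 0.5) − 0.2·(5, -10, 3) = (-0.5, 1, -0.1)
Step 2: at (-0.5, 1, -0.1), ∇h = (-5, 10, -0.6) → (-0.5, 1, -0.1) − 0.2·(-5, 10, -0.6) = (0.5, -1, 0.02)
h(0.5, -1, 0.02) = 6.2512

6.2512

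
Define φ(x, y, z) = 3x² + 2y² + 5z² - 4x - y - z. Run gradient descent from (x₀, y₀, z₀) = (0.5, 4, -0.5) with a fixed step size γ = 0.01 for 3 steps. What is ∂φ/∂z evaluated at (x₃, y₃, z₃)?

∇φ = (6x - 4, 4y - 1, 10z - 1)
(x₁, y₁, z₁) = (0.5, 4, -0.5) − 0.01·(-1, 15, -6) = (0.51, 3.85, -0.44)
(x₂, y₂, z₂) = (0.51, 3.85, -0.44) − 0.01·(-0.94, 14.4, -5.4) = (0.5194, 3.706, -0.386)
(x₃, y₃, z₃) = (0.5194, 3.706, -0.386) − 0.01·(-0.8836, 13.824, -4.86) = (0.528236, 3.56776, -0.3374)
∂φ/∂z at (0.528236, 3.56776, -0.3374) = -4.374

-4.374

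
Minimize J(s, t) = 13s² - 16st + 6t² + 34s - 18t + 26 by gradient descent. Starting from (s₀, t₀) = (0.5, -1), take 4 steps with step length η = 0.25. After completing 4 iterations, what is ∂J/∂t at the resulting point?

∇J = (26s - 16t + 34, -16s + 12t - 18)
(s₁, t₁) = (0.5, -1) − 0.25·(63, -38) = (-15.25, 8.5)
(s₂, t₂) = (-15.25, 8.5) − 0.25·(-498.5, 328) = (109.375, -73.5)
(s₃, t₃) = (109.375, -73.5) − 0.25·(4053.75, -2650) = (-904.0625, 589)
(s₄, t₄) = (-904.0625, 589) − 0.25·(-32895.625, 21515) = (7319.84375, -4789.75)
∂J/∂t at (7319.84375, -4789.75) = -174612.5

-174612.5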